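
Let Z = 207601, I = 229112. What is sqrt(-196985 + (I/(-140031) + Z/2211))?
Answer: I*sqrt(233007850162569094646)/34400949 ≈ 443.73*I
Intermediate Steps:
sqrt(-196985 + (I/(-140031) + Z/2211)) = sqrt(-196985 + (229112/(-140031) + 207601/2211)) = sqrt(-196985 + (229112*(-1/140031) + 207601*(1/2211))) = sqrt(-196985 + (-229112/140031 + 207601/2211)) = sqrt(-196985 + 9521336333/103202847) = sqrt(-20319891479962/103202847) = I*sqrt(233007850162569094646)/34400949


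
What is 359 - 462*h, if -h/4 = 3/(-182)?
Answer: 4271/13 ≈ 328.54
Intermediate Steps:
h = 6/91 (h = -12/(-182) = -12*(-1)/182 = -4*(-3/182) = 6/91 ≈ 0.065934)
359 - 462*h = 359 - 462*6/91 = 359 - 396/13 = 4271/13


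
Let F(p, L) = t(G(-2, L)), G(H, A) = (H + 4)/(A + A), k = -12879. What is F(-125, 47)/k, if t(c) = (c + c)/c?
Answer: -2/12879 ≈ -0.00015529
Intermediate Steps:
G(H, A) = (4 + H)/(2*A) (G(H, A) = (4 + H)/((2*A)) = (4 + H)*(1/(2*A)) = (4 + H)/(2*A))
t(c) = 2 (t(c) = (2*c)/c = 2)
F(p, L) = 2
F(-125, 47)/k = 2/(-12879) = 2*(-1/12879) = -2/12879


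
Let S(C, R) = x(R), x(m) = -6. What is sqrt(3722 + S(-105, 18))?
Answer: 2*sqrt(929) ≈ 60.959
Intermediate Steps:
S(C, R) = -6
sqrt(3722 + S(-105, 18)) = sqrt(3722 - 6) = sqrt(3716) = 2*sqrt(929)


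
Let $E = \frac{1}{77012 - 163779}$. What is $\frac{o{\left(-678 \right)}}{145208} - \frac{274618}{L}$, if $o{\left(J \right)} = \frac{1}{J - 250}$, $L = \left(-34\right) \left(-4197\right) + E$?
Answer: $- \frac{3210865423396715509}{1668441516521301760} \approx -1.9245$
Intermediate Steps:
$E = - \frac{1}{86767}$ ($E = \frac{1}{-86767} = - \frac{1}{86767} \approx -1.1525 \cdot 10^{-5}$)
$L = \frac{12381477365}{86767}$ ($L = \left(-34\right) \left(-4197\right) - \frac{1}{86767} = 142698 - \frac{1}{86767} = \frac{12381477365}{86767} \approx 1.427 \cdot 10^{5}$)
$o{\left(J \right)} = \frac{1}{-250 + J}$
$\frac{o{\left(-678 \right)}}{145208} - \frac{274618}{L} = \frac{1}{\left(-250 - 678\right) 145208} - \frac{274618}{\frac{12381477365}{86767}} = \frac{1}{-928} \cdot \frac{1}{145208} - \frac{23827780006}{12381477365} = \left(- \frac{1}{928}\right) \frac{1}{145208} - \frac{23827780006}{12381477365} = - \frac{1}{134753024} - \frac{23827780006}{12381477365} = - \frac{3210865423396715509}{1668441516521301760}$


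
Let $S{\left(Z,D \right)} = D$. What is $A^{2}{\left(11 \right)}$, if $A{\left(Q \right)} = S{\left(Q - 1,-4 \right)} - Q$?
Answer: $225$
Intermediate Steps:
$A{\left(Q \right)} = -4 - Q$
$A^{2}{\left(11 \right)} = \left(-4 - 11\right)^{2} = \left(-15\right)^{2} = 225$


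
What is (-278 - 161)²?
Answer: 192721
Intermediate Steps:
(-278 - 161)² = (-439)² = 192721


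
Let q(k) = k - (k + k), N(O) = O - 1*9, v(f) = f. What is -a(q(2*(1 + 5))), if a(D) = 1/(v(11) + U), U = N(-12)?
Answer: ⅒ ≈ 0.10000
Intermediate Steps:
N(O) = -9 + O (N(O) = O - 9 = -9 + O)
q(k) = -k (q(k) = k - 2*k = -k)
U = -21 (U = -9 - 12 = -21)
a(D) = -⅒ (a(D) = 1/(11 - 21) = 1/(-10) = -⅒)
-a(q(2*(1 + 5))) = -1*(-⅒) = ⅒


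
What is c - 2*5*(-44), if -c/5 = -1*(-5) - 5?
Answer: 440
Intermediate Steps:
c = 0 (c = -5*(-1*(-5) - 5) = -5*(5 - 5) = -5*0 = 0)
c - 2*5*(-44) = 0 - 2*5*(-44) = 0 - 10*(-44) = 0 + 440 = 440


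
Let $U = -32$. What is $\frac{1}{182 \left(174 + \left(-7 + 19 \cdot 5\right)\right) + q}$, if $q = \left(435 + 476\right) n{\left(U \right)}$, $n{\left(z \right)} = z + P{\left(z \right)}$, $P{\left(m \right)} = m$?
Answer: $- \frac{1}{10620} \approx -9.4162 \cdot 10^{-5}$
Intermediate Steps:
$n{\left(z \right)} = 2 z$ ($n{\left(z \right)} = z + z = 2 z$)
$q = -58304$ ($q = \left(435 + 476\right) 2 \left(-32\right) = 911 \left(-64\right) = -58304$)
$\frac{1}{182 \left(174 + \left(-7 + 19 \cdot 5\right)\right) + q} = \frac{1}{182 \left(174 + \left(-7 + 19 \cdot 5\right)\right) - 58304} = \frac{1}{182 \left(174 + \left(-7 + 95\right)\right) - 58304} = \frac{1}{182 \left(174 + 88\right) - 58304} = \frac{1}{182 \cdot 262 - 58304} = \frac{1}{47684 - 58304} = \frac{1}{-10620} = - \frac{1}{10620}$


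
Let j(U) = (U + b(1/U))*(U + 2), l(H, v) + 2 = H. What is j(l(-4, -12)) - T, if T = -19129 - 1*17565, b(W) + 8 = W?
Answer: 110252/3 ≈ 36751.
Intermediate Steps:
l(H, v) = -2 + H
b(W) = -8 + W
j(U) = (2 + U)*(-8 + U + 1/U) (j(U) = (U + (-8 + 1/U))*(U + 2) = (-8 + U + 1/U)*(2 + U) = (2 + U)*(-8 + U + 1/U))
T = -36694 (T = -19129 - 17565 = -36694)
j(l(-4, -12)) - T = (-15 + (-2 - 4)² - 6*(-2 - 4) + 2/(-2 - 4)) - 1*(-36694) = (-15 + (-6)² - 6*(-6) + 2/(-6)) + 36694 = (-15 + 36 + 36 + 2*(-⅙)) + 36694 = (-15 + 36 + 36 - ⅓) + 36694 = 170/3 + 36694 = 110252/3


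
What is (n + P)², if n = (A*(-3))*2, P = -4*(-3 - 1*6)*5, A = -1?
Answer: 34596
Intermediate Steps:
P = 180 (P = -4*(-3 - 6)*5 = -4*(-9)*5 = 36*5 = 180)
n = 6 (n = -1*(-3)*2 = 3*2 = 6)
(n + P)² = (6 + 180)² = 186² = 34596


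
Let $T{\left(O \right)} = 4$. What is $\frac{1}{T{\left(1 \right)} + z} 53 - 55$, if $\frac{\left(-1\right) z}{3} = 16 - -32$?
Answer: $- \frac{7753}{140} \approx -55.379$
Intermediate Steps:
$z = -144$ ($z = - 3 \left(16 - -32\right) = - 3 \left(16 + 32\right) = \left(-3\right) 48 = -144$)
$\frac{1}{T{\left(1 \right)} + z} 53 - 55 = \frac{1}{4 - 144} \cdot 53 - 55 = \frac{1}{-140} \cdot 53 - 55 = \left(- \frac{1}{140}\right) 53 - 55 = - \frac{53}{140} - 55 = - \frac{7753}{140}$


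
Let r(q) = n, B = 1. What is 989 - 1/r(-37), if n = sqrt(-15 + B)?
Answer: 989 + I*sqrt(14)/14 ≈ 989.0 + 0.26726*I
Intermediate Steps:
n = I*sqrt(14) (n = sqrt(-15 + 1) = sqrt(-14) = I*sqrt(14) ≈ 3.7417*I)
r(q) = I*sqrt(14)
989 - 1/r(-37) = 989 - 1/(I*sqrt(14)) = 989 - (-1)*I*sqrt(14)/14 = 989 + I*sqrt(14)/14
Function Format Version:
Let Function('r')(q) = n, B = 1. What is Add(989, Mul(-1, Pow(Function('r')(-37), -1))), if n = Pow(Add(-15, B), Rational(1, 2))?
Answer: Add(989, Mul(Rational(1, 14), I, Pow(14, Rational(1, 2)))) ≈ Add(989.00, Mul(0.26726, I))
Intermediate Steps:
n = Mul(I, Pow(14, Rational(1, 2))) (n = Pow(Add(-15, 1), Rational(1, 2)) = Pow(-14, Rational(1, 2)) = Mul(I, Pow(14, Rational(1, 2))) ≈ Mul(3.7417, I))
Function('r')(q) = Mul(I, Pow(14, Rational(1, 2)))
Add(989, Mul(-1, Pow(Function('r')(-37), -1))) = Add(989, Mul(-1, Pow(Mul(I, Pow(14, Rational(1, 2))), -1))) = Add(989, Mul(-1, Mul(Rational(-1, 14), I, Pow(14, Rational(1, 2))))) = Add(989, Mul(Rational(1, 14), I, Pow(14, Rational(1, 2))))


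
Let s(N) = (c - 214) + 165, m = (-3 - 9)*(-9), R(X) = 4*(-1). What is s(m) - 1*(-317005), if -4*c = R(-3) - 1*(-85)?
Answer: 1267743/4 ≈ 3.1694e+5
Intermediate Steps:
R(X) = -4
c = -81/4 (c = -(-4 - 1*(-85))/4 = -(-4 + 85)/4 = -1/4*81 = -81/4 ≈ -20.250)
m = 108 (m = -12*(-9) = 108)
s(N) = -277/4 (s(N) = (-81/4 - 214) + 165 = -937/4 + 165 = -277/4)
s(m) - 1*(-317005) = -277/4 - 1*(-317005) = -277/4 + 317005 = 1267743/4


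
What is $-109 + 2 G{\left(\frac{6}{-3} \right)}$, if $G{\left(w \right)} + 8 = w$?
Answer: $-129$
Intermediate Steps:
$G{\left(w \right)} = -8 + w$
$-109 + 2 G{\left(\frac{6}{-3} \right)} = -109 + 2 \left(-8 + \frac{6}{-3}\right) = -109 + 2 \left(-8 + 6 \left(- \frac{1}{3}\right)\right) = -109 + 2 \left(-8 - 2\right) = -109 + 2 \left(-10\right) = -109 - 20 = -129$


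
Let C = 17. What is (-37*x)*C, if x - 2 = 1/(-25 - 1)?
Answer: -32079/26 ≈ -1233.8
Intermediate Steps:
x = 51/26 (x = 2 + 1/(-25 - 1) = 2 + 1/(-26) = 2 - 1/26 = 51/26 ≈ 1.9615)
(-37*x)*C = -37*51/26*17 = -1887/26*17 = -32079/26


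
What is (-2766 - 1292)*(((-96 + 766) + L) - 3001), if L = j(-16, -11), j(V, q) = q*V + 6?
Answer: 8720642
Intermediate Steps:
j(V, q) = 6 + V*q (j(V, q) = V*q + 6 = 6 + V*q)
L = 182 (L = 6 - 16*(-11) = 6 + 176 = 182)
(-2766 - 1292)*(((-96 + 766) + L) - 3001) = (-2766 - 1292)*(((-96 + 766) + 182) - 3001) = -4058*((670 + 182) - 3001) = -4058*(852 - 3001) = -4058*(-2149) = 8720642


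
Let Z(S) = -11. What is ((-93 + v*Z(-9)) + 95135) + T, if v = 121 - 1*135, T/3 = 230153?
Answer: 785655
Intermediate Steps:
T = 690459 (T = 3*230153 = 690459)
v = -14 (v = 121 - 135 = -14)
((-93 + v*Z(-9)) + 95135) + T = ((-93 - 14*(-11)) + 95135) + 690459 = ((-93 + 154) + 95135) + 690459 = (61 + 95135) + 690459 = 95196 + 690459 = 785655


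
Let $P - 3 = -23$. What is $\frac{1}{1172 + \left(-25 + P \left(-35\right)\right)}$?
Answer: $\frac{1}{1847} \approx 0.00054142$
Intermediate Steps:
$P = -20$ ($P = 3 - 23 = -20$)
$\frac{1}{1172 + \left(-25 + P \left(-35\right)\right)} = \frac{1}{1172 - -675} = \frac{1}{1172 + \left(-25 + 700\right)} = \frac{1}{1172 + 675} = \frac{1}{1847}$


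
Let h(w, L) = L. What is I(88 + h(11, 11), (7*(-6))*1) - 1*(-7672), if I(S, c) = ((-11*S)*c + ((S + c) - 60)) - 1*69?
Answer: 53338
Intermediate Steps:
I(S, c) = -129 + S + c - 11*S*c (I(S, c) = (-11*S*c + (-60 + S + c)) - 69 = (-60 + S + c - 11*S*c) - 69 = -129 + S + c - 11*S*c)
I(88 + h(11, 11), (7*(-6))*1) - 1*(-7672) = (-129 + (88 + 11) + (7*(-6))*1 - 11*(88 + 11)*(7*(-6))*1) - 1*(-7672) = (-129 + 99 - 42*1 - 11*99*(-42*1)) + 7672 = (-129 + 99 - 42 - 11*99*(-42)) + 7672 = (-129 + 99 - 42 + 45738) + 7672 = 45666 + 7672 = 53338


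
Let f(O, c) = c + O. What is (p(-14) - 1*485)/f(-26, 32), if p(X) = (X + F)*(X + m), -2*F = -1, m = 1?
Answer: -619/12 ≈ -51.583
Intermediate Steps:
f(O, c) = O + c
F = ½ (F = -½*(-1) = ½ ≈ 0.50000)
p(X) = (1 + X)*(½ + X) (p(X) = (X + ½)*(X + 1) = (½ + X)*(1 + X) = (1 + X)*(½ + X))
(p(-14) - 1*485)/f(-26, 32) = ((½ + (-14)² + (3/2)*(-14)) - 1*485)/(-26 + 32) = ((½ + 196 - 21) - 485)/6 = (351/2 - 485)*(⅙) = -619/2*⅙ = -619/12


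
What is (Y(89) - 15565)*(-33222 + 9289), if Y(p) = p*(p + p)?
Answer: -6629441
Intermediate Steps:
Y(p) = 2*p² (Y(p) = p*(2*p) = 2*p²)
(Y(89) - 15565)*(-33222 + 9289) = (2*89² - 15565)*(-33222 + 9289) = (2*7921 - 15565)*(-23933) = (15842 - 15565)*(-23933) = 277*(-23933) = -6629441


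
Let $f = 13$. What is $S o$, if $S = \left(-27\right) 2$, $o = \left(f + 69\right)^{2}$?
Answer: $-363096$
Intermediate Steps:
$o = 6724$ ($o = \left(13 + 69\right)^{2} = 82^{2} = 6724$)
$S = -54$
$S o = \left(-54\right) 6724 = -363096$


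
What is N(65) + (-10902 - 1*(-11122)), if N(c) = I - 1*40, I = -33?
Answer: 147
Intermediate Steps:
N(c) = -73 (N(c) = -33 - 1*40 = -33 - 40 = -73)
N(65) + (-10902 - 1*(-11122)) = -73 + (-10902 - 1*(-11122)) = -73 + (-10902 + 11122) = -73 + 220 = 147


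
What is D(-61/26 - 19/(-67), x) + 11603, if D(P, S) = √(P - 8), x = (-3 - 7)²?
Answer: 11603 + I*√30535518/1742 ≈ 11603.0 + 3.1722*I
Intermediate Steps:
x = 100 (x = (-10)² = 100)
D(P, S) = √(-8 + P)
D(-61/26 - 19/(-67), x) + 11603 = √(-8 + (-61/26 - 19/(-67))) + 11603 = √(-8 + (-61*1/26 - 19*(-1/67))) + 11603 = √(-8 + (-61/26 + 19/67)) + 11603 = √(-8 - 3593/1742) + 11603 = √(-17529/1742) + 11603 = I*√30535518/1742 + 11603 = 11603 + I*√30535518/1742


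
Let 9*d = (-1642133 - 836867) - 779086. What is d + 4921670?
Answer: 41036944/9 ≈ 4.5597e+6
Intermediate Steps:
d = -3258086/9 (d = ((-1642133 - 836867) - 779086)/9 = (-2479000 - 779086)/9 = (⅑)*(-3258086) = -3258086/9 ≈ -3.6201e+5)
d + 4921670 = -3258086/9 + 4921670 = 41036944/9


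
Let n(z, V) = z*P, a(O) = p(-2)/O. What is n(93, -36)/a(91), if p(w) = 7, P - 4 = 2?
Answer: 7254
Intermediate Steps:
P = 6 (P = 4 + 2 = 6)
a(O) = 7/O
n(z, V) = 6*z (n(z, V) = z*6 = 6*z)
n(93, -36)/a(91) = (6*93)/((7/91)) = 558/((7*(1/91))) = 558/(1/13) = 558*13 = 7254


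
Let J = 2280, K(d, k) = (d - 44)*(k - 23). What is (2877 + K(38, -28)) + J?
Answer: 5463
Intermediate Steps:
K(d, k) = (-44 + d)*(-23 + k)
(2877 + K(38, -28)) + J = (2877 + (1012 - 44*(-28) - 23*38 + 38*(-28))) + 2280 = (2877 + (1012 + 1232 - 874 - 1064)) + 2280 = (2877 + 306) + 2280 = 3183 + 2280 = 5463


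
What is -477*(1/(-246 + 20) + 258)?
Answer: -27812439/226 ≈ -1.2306e+5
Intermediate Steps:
-477*(1/(-246 + 20) + 258) = -477*(1/(-226) + 258) = -477*(-1/226 + 258) = -477*58307/226 = -27812439/226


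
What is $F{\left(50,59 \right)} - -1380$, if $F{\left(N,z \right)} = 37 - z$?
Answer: $1358$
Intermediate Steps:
$F{\left(50,59 \right)} - -1380 = \left(37 - 59\right) - -1380 = \left(37 - 59\right) + 1380 = -22 + 1380 = 1358$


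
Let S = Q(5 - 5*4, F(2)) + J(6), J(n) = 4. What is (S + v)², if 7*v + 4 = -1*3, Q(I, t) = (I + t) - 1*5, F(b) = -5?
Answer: 484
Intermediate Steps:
Q(I, t) = -5 + I + t (Q(I, t) = (I + t) - 5 = -5 + I + t)
v = -1 (v = -4/7 + (-1*3)/7 = -4/7 + (⅐)*(-3) = -4/7 - 3/7 = -1)
S = -21 (S = (-5 + (5 - 5*4) - 5) + 4 = (-5 + (5 - 20) - 5) + 4 = (-5 - 15 - 5) + 4 = -25 + 4 = -21)
(S + v)² = (-21 - 1)² = (-22)² = 484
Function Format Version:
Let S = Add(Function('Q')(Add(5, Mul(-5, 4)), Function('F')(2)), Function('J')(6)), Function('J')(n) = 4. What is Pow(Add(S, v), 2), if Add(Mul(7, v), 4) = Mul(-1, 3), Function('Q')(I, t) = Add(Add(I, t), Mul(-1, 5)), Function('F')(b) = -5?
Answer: 484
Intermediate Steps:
Function('Q')(I, t) = Add(-5, I, t) (Function('Q')(I, t) = Add(Add(I, t), -5) = Add(-5, I, t))
v = -1 (v = Add(Rational(-4, 7), Mul(Rational(1, 7), Mul(-1, 3))) = Add(Rational(-4, 7), Mul(Rational(1, 7), -3)) = Add(Rational(-4, 7), Rational(-3, 7)) = -1)
S = -21 (S = Add(Add(-5, Add(5, Mul(-5, 4)), -5), 4) = Add(Add(-5, Add(5, -20), -5), 4) = Add(Add(-5, -15, -5), 4) = Add(-25, 4) = -21)
Pow(Add(S, v), 2) = Pow(Add(-21, -1), 2) = Pow(-22, 2) = 484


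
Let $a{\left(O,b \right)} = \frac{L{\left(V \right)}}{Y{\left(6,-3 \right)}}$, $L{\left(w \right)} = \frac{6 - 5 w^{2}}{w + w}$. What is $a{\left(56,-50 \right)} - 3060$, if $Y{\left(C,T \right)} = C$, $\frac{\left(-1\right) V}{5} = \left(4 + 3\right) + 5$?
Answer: $- \frac{364201}{120} \approx -3035.0$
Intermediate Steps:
$V = -60$ ($V = - 5 \left(\left(4 + 3\right) + 5\right) = - 5 \left(7 + 5\right) = \left(-5\right) 12 = -60$)
$L{\left(w \right)} = \frac{6 - 5 w^{2}}{2 w}$
$a{\left(O,b \right)} = \frac{2999}{120}$ ($a{\left(O,b \right)} = \frac{\frac{3}{-60} - -150}{6} = \left(3 \left(- \frac{1}{60}\right) + 150\right) \frac{1}{6} = \left(- \frac{1}{20} + 150\right) \frac{1}{6} = \frac{2999}{20} \cdot \frac{1}{6} = \frac{2999}{120}$)
$a{\left(56,-50 \right)} - 3060 = \frac{2999}{120} - 3060 = - \frac{364201}{120}$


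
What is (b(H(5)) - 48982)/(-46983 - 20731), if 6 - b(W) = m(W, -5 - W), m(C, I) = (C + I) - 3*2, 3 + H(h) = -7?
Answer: 48965/67714 ≈ 0.72311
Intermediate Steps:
H(h) = -10 (H(h) = -3 - 7 = -10)
m(C, I) = -6 + C + I (m(C, I) = (C + I) - 6 = -6 + C + I)
b(W) = 17 (b(W) = 6 - (-6 + W + (-5 - W)) = 6 - 1*(-11) = 6 + 11 = 17)
(b(H(5)) - 48982)/(-46983 - 20731) = (17 - 48982)/(-46983 - 20731) = -48965/(-67714) = -48965*(-1/67714) = 48965/67714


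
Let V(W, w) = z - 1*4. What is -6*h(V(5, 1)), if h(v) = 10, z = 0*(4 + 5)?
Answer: -60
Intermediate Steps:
z = 0 (z = 0*9 = 0)
V(W, w) = -4 (V(W, w) = 0 - 1*4 = 0 - 4 = -4)
-6*h(V(5, 1)) = -6*10 = -60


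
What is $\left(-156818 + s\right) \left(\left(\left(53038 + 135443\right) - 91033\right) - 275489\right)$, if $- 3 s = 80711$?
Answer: $32709989255$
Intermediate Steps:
$s = - \frac{80711}{3}$ ($s = \left(- \frac{1}{3}\right) 80711 = - \frac{80711}{3} \approx -26904.0$)
$\left(-156818 + s\right) \left(\left(\left(53038 + 135443\right) - 91033\right) - 275489\right) = \left(-156818 - \frac{80711}{3}\right) \left(\left(\left(53038 + 135443\right) - 91033\right) - 275489\right) = - \frac{551165 \left(\left(188481 - 91033\right) - 275489\right)}{3} = - \frac{551165 \left(97448 - 275489\right)}{3} = \left(- \frac{551165}{3}\right) \left(-178041\right) = 32709989255$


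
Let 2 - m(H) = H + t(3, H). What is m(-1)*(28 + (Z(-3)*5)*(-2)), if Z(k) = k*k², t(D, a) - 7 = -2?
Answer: -596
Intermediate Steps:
t(D, a) = 5 (t(D, a) = 7 - 2 = 5)
Z(k) = k³
m(H) = -3 - H (m(H) = 2 - (H + 5) = 2 - (5 + H) = 2 + (-5 - H) = -3 - H)
m(-1)*(28 + (Z(-3)*5)*(-2)) = (-3 - 1*(-1))*(28 + ((-3)³*5)*(-2)) = (-3 + 1)*(28 - 27*5*(-2)) = -2*(28 - 135*(-2)) = -2*(28 + 270) = -2*298 = -596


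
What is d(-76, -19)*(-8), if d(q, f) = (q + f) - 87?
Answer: 1456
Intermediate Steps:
d(q, f) = -87 + f + q (d(q, f) = (f + q) - 87 = -87 + f + q)
d(-76, -19)*(-8) = (-87 - 19 - 76)*(-8) = -182*(-8) = 1456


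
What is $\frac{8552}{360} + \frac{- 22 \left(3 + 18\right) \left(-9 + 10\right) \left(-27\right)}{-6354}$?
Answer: $\frac{346172}{15885} \approx 21.792$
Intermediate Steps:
$\frac{8552}{360} + \frac{- 22 \left(3 + 18\right) \left(-9 + 10\right) \left(-27\right)}{-6354} = 8552 \cdot \frac{1}{360} + - 22 \cdot 21 \cdot 1 \left(-27\right) \left(- \frac{1}{6354}\right) = \frac{1069}{45} + \left(-22\right) 21 \left(-27\right) \left(- \frac{1}{6354}\right) = \frac{1069}{45} + \left(-462\right) \left(-27\right) \left(- \frac{1}{6354}\right) = \frac{1069}{45} + 12474 \left(- \frac{1}{6354}\right) = \frac{1069}{45} - \frac{693}{353} = \frac{346172}{15885}$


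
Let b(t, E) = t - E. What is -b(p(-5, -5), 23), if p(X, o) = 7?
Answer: 16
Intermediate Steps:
-b(p(-5, -5), 23) = -(7 - 1*23) = -(7 - 23) = -1*(-16) = 16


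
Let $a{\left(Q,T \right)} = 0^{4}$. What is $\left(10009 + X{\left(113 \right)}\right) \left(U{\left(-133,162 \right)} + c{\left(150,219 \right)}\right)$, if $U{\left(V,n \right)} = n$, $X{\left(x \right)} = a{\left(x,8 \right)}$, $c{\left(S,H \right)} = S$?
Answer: $3122808$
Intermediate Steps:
$a{\left(Q,T \right)} = 0$
$X{\left(x \right)} = 0$
$\left(10009 + X{\left(113 \right)}\right) \left(U{\left(-133,162 \right)} + c{\left(150,219 \right)}\right) = \left(10009 + 0\right) \left(162 + 150\right) = 10009 \cdot 312 = 3122808$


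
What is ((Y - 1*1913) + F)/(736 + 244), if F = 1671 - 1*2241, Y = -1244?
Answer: -3727/980 ≈ -3.8031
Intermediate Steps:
F = -570 (F = 1671 - 2241 = -570)
((Y - 1*1913) + F)/(736 + 244) = ((-1244 - 1*1913) - 570)/(736 + 244) = ((-1244 - 1913) - 570)/980 = (-3157 - 570)*(1/980) = -3727*1/980 = -3727/980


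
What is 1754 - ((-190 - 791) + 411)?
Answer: 2324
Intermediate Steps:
1754 - ((-190 - 791) + 411) = 1754 - (-981 + 411) = 1754 - 1*(-570) = 1754 + 570 = 2324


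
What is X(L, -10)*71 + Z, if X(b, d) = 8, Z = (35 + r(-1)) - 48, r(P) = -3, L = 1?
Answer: 552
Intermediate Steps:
Z = -16 (Z = (35 - 3) - 48 = 32 - 48 = -16)
X(L, -10)*71 + Z = 8*71 - 16 = 568 - 16 = 552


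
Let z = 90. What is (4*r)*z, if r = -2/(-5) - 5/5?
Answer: -216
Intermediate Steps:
r = -⅗ (r = -2*(-⅕) - 5*⅕ = ⅖ - 1 = -⅗ ≈ -0.60000)
(4*r)*z = (4*(-⅗))*90 = -12/5*90 = -216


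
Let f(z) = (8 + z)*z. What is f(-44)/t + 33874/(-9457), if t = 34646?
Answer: -579309358/163823611 ≈ -3.5362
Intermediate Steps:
f(z) = z*(8 + z)
f(-44)/t + 33874/(-9457) = -44*(8 - 44)/34646 + 33874/(-9457) = -44*(-36)*(1/34646) + 33874*(-1/9457) = 1584*(1/34646) - 33874/9457 = 792/17323 - 33874/9457 = -579309358/163823611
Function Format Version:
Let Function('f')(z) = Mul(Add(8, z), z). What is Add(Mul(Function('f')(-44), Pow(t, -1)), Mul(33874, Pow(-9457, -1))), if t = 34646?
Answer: Rational(-579309358, 163823611) ≈ -3.5362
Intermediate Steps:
Function('f')(z) = Mul(z, Add(8, z))
Add(Mul(Function('f')(-44), Pow(t, -1)), Mul(33874, Pow(-9457, -1))) = Add(Mul(Mul(-44, Add(8, -44)), Pow(34646, -1)), Mul(33874, Pow(-9457, -1))) = Add(Mul(Mul(-44, -36), Rational(1, 34646)), Mul(33874, Rational(-1, 9457))) = Add(Mul(1584, Rational(1, 34646)), Rational(-33874, 9457)) = Add(Rational(792, 17323), Rational(-33874, 9457)) = Rational(-579309358, 163823611)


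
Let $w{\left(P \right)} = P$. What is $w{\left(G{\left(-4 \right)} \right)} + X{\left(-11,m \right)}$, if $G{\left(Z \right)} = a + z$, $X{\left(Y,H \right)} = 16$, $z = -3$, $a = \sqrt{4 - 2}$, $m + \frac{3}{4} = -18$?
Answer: $13 + \sqrt{2} \approx 14.414$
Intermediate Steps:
$m = - \frac{75}{4}$ ($m = - \frac{3}{4} - 18 = - \frac{75}{4} \approx -18.75$)
$a = \sqrt{2} \approx 1.4142$
$G{\left(Z \right)} = -3 + \sqrt{2}$ ($G{\left(Z \right)} = \sqrt{2} - 3 = -3 + \sqrt{2}$)
$w{\left(G{\left(-4 \right)} \right)} + X{\left(-11,m \right)} = \left(-3 + \sqrt{2}\right) + 16 = 13 + \sqrt{2}$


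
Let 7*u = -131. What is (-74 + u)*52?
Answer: -33748/7 ≈ -4821.1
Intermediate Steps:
u = -131/7 (u = (⅐)*(-131) = -131/7 ≈ -18.714)
(-74 + u)*52 = (-74 - 131/7)*52 = -649/7*52 = -33748/7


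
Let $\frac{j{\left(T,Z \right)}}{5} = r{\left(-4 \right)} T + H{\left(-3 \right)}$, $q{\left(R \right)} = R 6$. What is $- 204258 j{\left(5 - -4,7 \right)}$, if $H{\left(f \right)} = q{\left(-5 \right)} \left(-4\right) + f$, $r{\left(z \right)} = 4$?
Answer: $-156257370$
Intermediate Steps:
$q{\left(R \right)} = 6 R$
$H{\left(f \right)} = 120 + f$ ($H{\left(f \right)} = 6 \left(-5\right) \left(-4\right) + f = \left(-30\right) \left(-4\right) + f = 120 + f$)
$j{\left(T,Z \right)} = 585 + 20 T$ ($j{\left(T,Z \right)} = 5 \left(4 T + \left(120 - 3\right)\right) = 5 \left(4 T + 117\right) = 5 \left(117 + 4 T\right) = 585 + 20 T$)
$- 204258 j{\left(5 - -4,7 \right)} = - 204258 \left(585 + 20 \left(5 - -4\right)\right) = - 204258 \left(585 + 20 \left(5 + 4\right)\right) = - 204258 \left(585 + 20 \cdot 9\right) = - 204258 \left(585 + 180\right) = \left(-204258\right) 765 = -156257370$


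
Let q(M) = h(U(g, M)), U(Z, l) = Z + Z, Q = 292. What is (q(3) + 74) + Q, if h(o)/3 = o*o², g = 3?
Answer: 1014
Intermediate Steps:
U(Z, l) = 2*Z
h(o) = 3*o³ (h(o) = 3*(o*o²) = 3*o³)
q(M) = 648 (q(M) = 3*(2*3)³ = 3*6³ = 3*216 = 648)
(q(3) + 74) + Q = (648 + 74) + 292 = 722 + 292 = 1014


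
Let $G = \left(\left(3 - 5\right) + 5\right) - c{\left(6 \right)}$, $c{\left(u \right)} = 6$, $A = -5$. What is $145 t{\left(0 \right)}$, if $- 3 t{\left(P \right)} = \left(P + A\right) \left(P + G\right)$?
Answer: $-725$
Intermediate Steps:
$G = -3$ ($G = \left(\left(3 - 5\right) + 5\right) - 6 = \left(-2 + 5\right) - 6 = 3 - 6 = -3$)
$t{\left(P \right)} = - \frac{\left(-5 + P\right) \left(-3 + P\right)}{3}$ ($t{\left(P \right)} = - \frac{\left(P - 5\right) \left(P - 3\right)}{3} = - \frac{\left(-5 + P\right) \left(-3 + P\right)}{3}$)
$145 t{\left(0 \right)} = 145 \left(-5 - \frac{0^{2}}{3} + \frac{8}{3} \cdot 0\right) = 145 \left(-5 - 0 + 0\right) = 145 \left(-5 + 0 + 0\right) = 145 \left(-5\right) = -725$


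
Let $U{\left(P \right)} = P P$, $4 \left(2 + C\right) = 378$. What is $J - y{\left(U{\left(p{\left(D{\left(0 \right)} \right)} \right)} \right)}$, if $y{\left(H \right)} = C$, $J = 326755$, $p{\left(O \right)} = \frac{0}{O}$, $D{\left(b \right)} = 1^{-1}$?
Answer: $\frac{653325}{2} \approx 3.2666 \cdot 10^{5}$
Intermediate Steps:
$D{\left(b \right)} = 1$
$C = \frac{185}{2}$ ($C = -2 + \frac{1}{4} \cdot 378 = -2 + \frac{189}{2} = \frac{185}{2} \approx 92.5$)
$p{\left(O \right)} = 0$
$U{\left(P \right)} = P^{2}$
$y{\left(H \right)} = \frac{185}{2}$
$J - y{\left(U{\left(p{\left(D{\left(0 \right)} \right)} \right)} \right)} = 326755 - \frac{185}{2} = \frac{653325}{2}$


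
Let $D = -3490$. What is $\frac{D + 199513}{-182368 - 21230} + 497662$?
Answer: $\frac{33774263951}{67866} \approx 4.9766 \cdot 10^{5}$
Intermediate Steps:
$\frac{D + 199513}{-182368 - 21230} + 497662 = \frac{-3490 + 199513}{-182368 - 21230} + 497662 = \frac{196023}{-203598} + 497662 = 196023 \left(- \frac{1}{203598}\right) + 497662 = - \frac{65341}{67866} + 497662 = \frac{33774263951}{67866}$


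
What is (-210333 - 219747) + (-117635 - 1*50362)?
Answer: -598077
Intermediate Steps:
(-210333 - 219747) + (-117635 - 1*50362) = -430080 + (-117635 - 50362) = -430080 - 167997 = -598077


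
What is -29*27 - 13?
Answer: -796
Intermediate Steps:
-29*27 - 13 = -783 - 13 = -796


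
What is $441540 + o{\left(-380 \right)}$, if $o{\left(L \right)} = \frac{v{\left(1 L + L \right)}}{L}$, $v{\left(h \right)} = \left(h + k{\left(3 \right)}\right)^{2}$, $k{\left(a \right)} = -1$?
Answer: $\frac{167206079}{380} \approx 4.4002 \cdot 10^{5}$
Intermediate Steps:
$v{\left(h \right)} = \left(-1 + h\right)^{2}$ ($v{\left(h \right)} = \left(h - 1\right)^{2} = \left(-1 + h\right)^{2}$)
$o{\left(L \right)} = \frac{\left(-1 + 2 L\right)^{2}}{L}$ ($o{\left(L \right)} = \frac{\left(-1 + \left(1 L + L\right)\right)^{2}}{L} = \frac{\left(-1 + \left(L + L\right)\right)^{2}}{L} = \frac{\left(-1 + 2 L\right)^{2}}{L}$)
$441540 + o{\left(-380 \right)} = 441540 + \frac{\left(-1 + 2 \left(-380\right)\right)^{2}}{-380} = 441540 - \frac{\left(-1 - 760\right)^{2}}{380} = 441540 - \frac{\left(-761\right)^{2}}{380} = 441540 - \frac{579121}{380} = \frac{167206079}{380}$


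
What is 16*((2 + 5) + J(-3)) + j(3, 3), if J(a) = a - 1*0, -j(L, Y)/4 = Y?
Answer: 52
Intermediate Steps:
j(L, Y) = -4*Y
J(a) = a (J(a) = a + 0 = a)
16*((2 + 5) + J(-3)) + j(3, 3) = 16*((2 + 5) - 3) - 4*3 = 16*(7 - 3) - 12 = 16*4 - 12 = 64 - 12 = 52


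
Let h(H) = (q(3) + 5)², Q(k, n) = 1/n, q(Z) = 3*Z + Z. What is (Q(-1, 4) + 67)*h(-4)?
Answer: 77741/4 ≈ 19435.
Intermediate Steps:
q(Z) = 4*Z
Q(k, n) = 1/n
h(H) = 289 (h(H) = (4*3 + 5)² = (12 + 5)² = 17² = 289)
(Q(-1, 4) + 67)*h(-4) = (1/4 + 67)*289 = (¼ + 67)*289 = (269/4)*289 = 77741/4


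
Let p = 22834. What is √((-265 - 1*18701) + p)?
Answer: 2*√967 ≈ 62.193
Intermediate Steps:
√((-265 - 1*18701) + p) = √((-265 - 1*18701) + 22834) = √((-265 - 18701) + 22834) = √(-18966 + 22834) = √3868 = 2*√967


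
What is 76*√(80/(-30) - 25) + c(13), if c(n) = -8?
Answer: -8 + 76*I*√249/3 ≈ -8.0 + 399.75*I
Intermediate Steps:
76*√(80/(-30) - 25) + c(13) = 76*√(80/(-30) - 25) - 8 = 76*√(80*(-1/30) - 25) - 8 = 76*√(-8/3 - 25) - 8 = 76*√(-83/3) - 8 = 76*(I*√249/3) - 8 = 76*I*√249/3 - 8 = -8 + 76*I*√249/3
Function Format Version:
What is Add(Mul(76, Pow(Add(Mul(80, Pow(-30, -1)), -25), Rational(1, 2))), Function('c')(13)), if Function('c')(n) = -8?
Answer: Add(-8, Mul(Rational(76, 3), I, Pow(249, Rational(1, 2)))) ≈ Add(-8.0000, Mul(399.75, I))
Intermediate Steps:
Add(Mul(76, Pow(Add(Mul(80, Pow(-30, -1)), -25), Rational(1, 2))), Function('c')(13)) = Add(Mul(76, Pow(Add(Mul(80, Pow(-30, -1)), -25), Rational(1, 2))), -8) = Add(Mul(76, Pow(Add(Mul(80, Rational(-1, 30)), -25), Rational(1, 2))), -8) = Add(Mul(76, Pow(Add(Rational(-8, 3), -25), Rational(1, 2))), -8) = Add(Mul(76, Pow(Rational(-83, 3), Rational(1, 2))), -8) = Add(Mul(76, Mul(Rational(1, 3), I, Pow(249, Rational(1, 2)))), -8) = Add(Mul(Rational(76, 3), I, Pow(249, Rational(1, 2))), -8) = Add(-8, Mul(Rational(76, 3), I, Pow(249, Rational(1, 2))))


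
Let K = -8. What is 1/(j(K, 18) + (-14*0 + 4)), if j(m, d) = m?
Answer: -1/4 ≈ -0.25000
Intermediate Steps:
1/(j(K, 18) + (-14*0 + 4)) = 1/(-8 + (-14*0 + 4)) = 1/(-8 + (0 + 4)) = 1/(-8 + 4) = 1/(-4) = -1/4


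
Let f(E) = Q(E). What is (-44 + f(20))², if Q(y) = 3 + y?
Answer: 441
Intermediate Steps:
f(E) = 3 + E
(-44 + f(20))² = (-44 + (3 + 20))² = (-44 + 23)² = (-21)² = 441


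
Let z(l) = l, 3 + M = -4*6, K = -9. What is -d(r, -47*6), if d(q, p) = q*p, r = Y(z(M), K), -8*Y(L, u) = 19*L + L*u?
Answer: 19035/2 ≈ 9517.5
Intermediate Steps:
M = -27 (M = -3 - 4*6 = -3 - 24 = -27)
Y(L, u) = -19*L/8 - L*u/8 (Y(L, u) = -(19*L + L*u)/8 = -19*L/8 - L*u/8)
r = 135/4 (r = -⅛*(-27)*(19 - 9) = -⅛*(-27)*10 = 135/4 ≈ 33.750)
d(q, p) = p*q
-d(r, -47*6) = -(-47*6)*135/4 = -(-282)*135/4 = -1*(-19035/2) = 19035/2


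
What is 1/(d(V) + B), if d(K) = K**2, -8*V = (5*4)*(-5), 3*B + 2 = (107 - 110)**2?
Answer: 12/1903 ≈ 0.0063058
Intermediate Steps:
B = 7/3 (B = -2/3 + (107 - 110)**2/3 = -2/3 + (1/3)*(-3)**2 = -2/3 + (1/3)*9 = -2/3 + 3 = 7/3 ≈ 2.3333)
V = 25/2 (V = -5*4*(-5)/8 = -5*(-5)/2 = -1/8*(-100) = 25/2 ≈ 12.500)
1/(d(V) + B) = 1/((25/2)**2 + 7/3) = 1/(625/4 + 7/3) = 1/(1903/12) = 12/1903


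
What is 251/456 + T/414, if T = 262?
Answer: 37231/31464 ≈ 1.1833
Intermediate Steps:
251/456 + T/414 = 251/456 + 262/414 = 251*(1/456) + 262*(1/414) = 251/456 + 131/207 = 37231/31464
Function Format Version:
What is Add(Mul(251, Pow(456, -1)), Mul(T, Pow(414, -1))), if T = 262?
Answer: Rational(37231, 31464) ≈ 1.1833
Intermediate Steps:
Add(Mul(251, Pow(456, -1)), Mul(T, Pow(414, -1))) = Add(Mul(251, Pow(456, -1)), Mul(262, Pow(414, -1))) = Add(Mul(251, Rational(1, 456)), Mul(262, Rational(1, 414))) = Add(Rational(251, 456), Rational(131, 207)) = Rational(37231, 31464)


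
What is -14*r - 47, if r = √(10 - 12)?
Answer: -47 - 14*I*√2 ≈ -47.0 - 19.799*I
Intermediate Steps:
r = I*√2 (r = √(-2) = I*√2 ≈ 1.4142*I)
-14*r - 47 = -14*I*√2 - 47 = -47 - 14*I*√2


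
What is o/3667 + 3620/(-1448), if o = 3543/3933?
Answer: -24034823/9614874 ≈ -2.4998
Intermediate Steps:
o = 1181/1311 (o = 3543*(1/3933) = 1181/1311 ≈ 0.90084)
o/3667 + 3620/(-1448) = (1181/1311)/3667 + 3620/(-1448) = (1181/1311)*(1/3667) + 3620*(-1/1448) = 1181/4807437 - 5/2 = -24034823/9614874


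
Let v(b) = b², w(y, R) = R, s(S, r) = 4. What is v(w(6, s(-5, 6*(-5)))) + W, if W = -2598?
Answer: -2582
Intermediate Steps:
v(w(6, s(-5, 6*(-5)))) + W = 4² - 2598 = 16 - 2598 = -2582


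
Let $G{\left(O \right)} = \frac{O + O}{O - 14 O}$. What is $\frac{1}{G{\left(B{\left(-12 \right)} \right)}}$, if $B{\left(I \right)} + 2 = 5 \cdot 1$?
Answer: $- \frac{13}{2} \approx -6.5$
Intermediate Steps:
$B{\left(I \right)} = 3$ ($B{\left(I \right)} = -2 + 5 \cdot 1 = -2 + 5 = 3$)
$G{\left(O \right)} = - \frac{2}{13}$ ($G{\left(O \right)} = \frac{2 O}{\left(-13\right) O} = 2 O \left(- \frac{1}{13 O}\right) = - \frac{2}{13}$)
$\frac{1}{G{\left(B{\left(-12 \right)} \right)}} = \frac{1}{- \frac{2}{13}} = - \frac{13}{2}$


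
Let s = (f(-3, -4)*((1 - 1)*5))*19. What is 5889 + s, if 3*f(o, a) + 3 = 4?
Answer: 5889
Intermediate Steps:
f(o, a) = ⅓ (f(o, a) = -1 + (⅓)*4 = -1 + 4/3 = ⅓)
s = 0 (s = (((1 - 1)*5)/3)*19 = ((0*5)/3)*19 = ((⅓)*0)*19 = 0*19 = 0)
5889 + s = 5889 + 0 = 5889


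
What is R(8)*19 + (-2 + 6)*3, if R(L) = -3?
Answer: -45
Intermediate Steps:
R(8)*19 + (-2 + 6)*3 = -3*19 + (-2 + 6)*3 = -57 + 4*3 = -57 + 12 = -45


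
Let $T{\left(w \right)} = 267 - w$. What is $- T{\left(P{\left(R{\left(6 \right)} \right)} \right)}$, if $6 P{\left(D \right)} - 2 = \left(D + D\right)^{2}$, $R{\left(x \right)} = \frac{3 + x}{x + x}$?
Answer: $- \frac{6391}{24} \approx -266.29$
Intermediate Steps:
$R{\left(x \right)} = \frac{3 + x}{2 x}$
$P{\left(D \right)} = \frac{1}{3} + \frac{2 D^{2}}{3}$ ($P{\left(D \right)} = \frac{1}{3} + \frac{\left(D + D\right)^{2}}{6} = \frac{1}{3} + \frac{\left(2 D\right)^{2}}{6} = \frac{1}{3} + \frac{4 D^{2}}{6} = \frac{1}{3} + \frac{2 D^{2}}{3}$)
$- T{\left(P{\left(R{\left(6 \right)} \right)} \right)} = - (267 - \left(\frac{1}{3} + \frac{2 \left(\frac{3 + 6}{2 \cdot 6}\right)^{2}}{3}\right)) = - (267 - \left(\frac{1}{3} + \frac{2 \left(\frac{1}{2} \cdot \frac{1}{6} \cdot 9\right)^{2}}{3}\right)) = - (267 - \left(\frac{1}{3} + \frac{2 \left(\frac{3}{4}\right)^{2}}{3}\right)) = - (267 - \left(\frac{1}{3} + \frac{2}{3} \cdot \frac{9}{16}\right)) = - (267 - \left(\frac{1}{3} + \frac{3}{8}\right)) = - (267 - \frac{17}{24}) = \left(-1\right) \frac{6391}{24} = - \frac{6391}{24}$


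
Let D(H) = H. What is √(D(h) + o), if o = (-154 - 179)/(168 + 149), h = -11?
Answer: 2*I*√302735/317 ≈ 3.4714*I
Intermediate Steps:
o = -333/317 ≈ -1.0505
√(D(h) + o) = √(-11 - 333/317) = √(-3820/317) = 2*I*√302735/317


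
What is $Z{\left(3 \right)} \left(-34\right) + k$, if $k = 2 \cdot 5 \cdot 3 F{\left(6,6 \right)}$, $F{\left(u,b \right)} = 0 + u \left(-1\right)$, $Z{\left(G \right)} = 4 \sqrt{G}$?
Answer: $-180 - 136 \sqrt{3} \approx -415.56$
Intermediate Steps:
$F{\left(u,b \right)} = - u$ ($F{\left(u,b \right)} = 0 - u = - u$)
$k = -180$ ($k = 2 \cdot 5 \cdot 3 \left(\left(-1\right) 6\right) = 10 \cdot 3 \left(-6\right) = 30 \left(-6\right) = -180$)
$Z{\left(3 \right)} \left(-34\right) + k = 4 \sqrt{3} \left(-34\right) - 180 = - 136 \sqrt{3} - 180 = -180 - 136 \sqrt{3}$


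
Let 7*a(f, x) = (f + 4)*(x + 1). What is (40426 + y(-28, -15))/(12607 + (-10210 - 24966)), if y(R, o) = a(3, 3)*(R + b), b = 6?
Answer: -13446/7523 ≈ -1.7873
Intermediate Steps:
a(f, x) = (1 + x)*(4 + f)/7 (a(f, x) = ((f + 4)*(x + 1))/7 = ((4 + f)*(1 + x))/7 = ((1 + x)*(4 + f))/7 = (1 + x)*(4 + f)/7)
y(R, o) = 24 + 4*R (y(R, o) = (4/7 + (1/7)*3 + (4/7)*3 + (1/7)*3*3)*(R + 6) = (4/7 + 3/7 + 12/7 + 9/7)*(6 + R) = 4*(6 + R) = 24 + 4*R)
(40426 + y(-28, -15))/(12607 + (-10210 - 24966)) = (40426 + (24 + 4*(-28)))/(12607 + (-10210 - 24966)) = (40426 + (24 - 112))/(12607 - 35176) = (40426 - 88)/(-22569) = 40338*(-1/22569) = -13446/7523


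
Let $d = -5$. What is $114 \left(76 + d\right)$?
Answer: $8094$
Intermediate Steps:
$114 \left(76 + d\right) = 114 \left(76 - 5\right) = 114 \cdot 71 = 8094$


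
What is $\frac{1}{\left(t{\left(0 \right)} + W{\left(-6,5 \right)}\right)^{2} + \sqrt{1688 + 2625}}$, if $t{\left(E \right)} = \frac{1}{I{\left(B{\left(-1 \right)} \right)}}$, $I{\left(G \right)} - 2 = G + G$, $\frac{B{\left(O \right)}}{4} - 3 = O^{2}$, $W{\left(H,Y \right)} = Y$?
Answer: $- \frac{1779084}{258346373} + \frac{1336336 \sqrt{4313}}{4908581087} \approx 0.010993$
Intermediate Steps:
$B{\left(O \right)} = 12 + 4 O^{2}$
$I{\left(G \right)} = 2 + 2 G$ ($I{\left(G \right)} = 2 + \left(G + G\right) = 2 + 2 G$)
$t{\left(E \right)} = \frac{1}{34}$ ($t{\left(E \right)} = \frac{1}{2 + 2 \left(12 + 4 \left(-1\right)^{2}\right)} = \frac{1}{2 + 2 \left(12 + 4 \cdot 1\right)} = \frac{1}{2 + 2 \left(12 + 4\right)} = \frac{1}{2 + 2 \cdot 16} = \frac{1}{2 + 32} = \frac{1}{34}$)
$\frac{1}{\left(t{\left(0 \right)} + W{\left(-6,5 \right)}\right)^{2} + \sqrt{1688 + 2625}} = \frac{1}{\left(\frac{1}{34} + 5\right)^{2} + \sqrt{1688 + 2625}} = \frac{1}{\left(\frac{171}{34}\right)^{2} + \sqrt{4313}} = \frac{1}{\frac{29241}{1156} + \sqrt{4313}}$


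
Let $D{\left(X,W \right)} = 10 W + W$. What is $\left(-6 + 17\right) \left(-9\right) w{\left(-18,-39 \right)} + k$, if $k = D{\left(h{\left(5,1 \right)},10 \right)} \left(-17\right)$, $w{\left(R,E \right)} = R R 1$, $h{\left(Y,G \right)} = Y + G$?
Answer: $-33946$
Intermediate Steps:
$h{\left(Y,G \right)} = G + Y$
$D{\left(X,W \right)} = 11 W$
$w{\left(R,E \right)} = R^{2}$ ($w{\left(R,E \right)} = R^{2} \cdot 1 = R^{2}$)
$k = -1870$ ($k = 11 \cdot 10 \left(-17\right) = 110 \left(-17\right) = -1870$)
$\left(-6 + 17\right) \left(-9\right) w{\left(-18,-39 \right)} + k = \left(-6 + 17\right) \left(-9\right) \left(-18\right)^{2} - 1870 = 11 \left(-9\right) 324 - 1870 = \left(-99\right) 324 - 1870 = -32076 - 1870 = -33946$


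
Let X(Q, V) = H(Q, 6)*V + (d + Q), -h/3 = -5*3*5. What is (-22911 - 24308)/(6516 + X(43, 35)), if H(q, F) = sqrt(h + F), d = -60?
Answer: -306876281/41954026 + 1652665*sqrt(231)/41954026 ≈ -6.7159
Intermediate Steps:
h = 225 (h = -3*(-5*3)*5 = -(-45)*5 = -3*(-75) = 225)
H(q, F) = sqrt(225 + F)
X(Q, V) = -60 + Q + V*sqrt(231) (X(Q, V) = sqrt(225 + 6)*V + (-60 + Q) = sqrt(231)*V + (-60 + Q) = V*sqrt(231) + (-60 + Q) = -60 + Q + V*sqrt(231))
(-22911 - 24308)/(6516 + X(43, 35)) = (-22911 - 24308)/(6516 + (-60 + 43 + 35*sqrt(231))) = -47219/(6516 + (-17 + 35*sqrt(231))) = -47219/(6499 + 35*sqrt(231))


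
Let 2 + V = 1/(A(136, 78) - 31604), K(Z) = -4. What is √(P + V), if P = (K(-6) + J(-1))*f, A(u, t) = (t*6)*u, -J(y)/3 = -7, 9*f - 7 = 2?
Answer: √3850575271/16022 ≈ 3.8730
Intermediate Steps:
f = 1 (f = 7/9 + (⅑)*2 = 7/9 + 2/9 = 1)
J(y) = 21 (J(y) = -3*(-7) = 21)
A(u, t) = 6*t*u (A(u, t) = (6*t)*u = 6*t*u)
V = -64087/32044 (V = -2 + 1/(6*78*136 - 31604) = -2 + 1/(63648 - 31604) = -2 + 1/32044 = -64087/32044 ≈ -2.0000)
P = 17 (P = (-4 + 21)*1 = 17*1 = 17)
√(P + V) = √(17 - 64087/32044) = √(480661/32044) = √3850575271/16022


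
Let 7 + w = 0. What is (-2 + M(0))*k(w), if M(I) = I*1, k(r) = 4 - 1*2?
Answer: -4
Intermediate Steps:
w = -7 (w = -7 + 0 = -7)
k(r) = 2 (k(r) = 4 - 2 = 2)
M(I) = I
(-2 + M(0))*k(w) = (-2 + 0)*2 = -2*2 = -4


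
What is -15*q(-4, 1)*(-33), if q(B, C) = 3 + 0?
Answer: 1485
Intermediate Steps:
q(B, C) = 3
-15*q(-4, 1)*(-33) = -15*3*(-33) = -45*(-33) = 1485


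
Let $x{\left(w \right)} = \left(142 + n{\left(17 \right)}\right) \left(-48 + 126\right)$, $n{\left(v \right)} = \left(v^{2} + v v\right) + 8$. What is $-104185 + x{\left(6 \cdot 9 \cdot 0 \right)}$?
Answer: $-47401$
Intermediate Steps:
$n{\left(v \right)} = 8 + 2 v^{2}$ ($n{\left(v \right)} = \left(v^{2} + v^{2}\right) + 8 = 2 v^{2} + 8 = 8 + 2 v^{2}$)
$x{\left(w \right)} = 56784$ ($x{\left(w \right)} = \left(142 + \left(8 + 2 \cdot 17^{2}\right)\right) \left(-48 + 126\right) = \left(142 + \left(8 + 2 \cdot 289\right)\right) 78 = \left(142 + \left(8 + 578\right)\right) 78 = \left(142 + 586\right) 78 = 728 \cdot 78 = 56784$)
$-104185 + x{\left(6 \cdot 9 \cdot 0 \right)} = -104185 + 56784 = -47401$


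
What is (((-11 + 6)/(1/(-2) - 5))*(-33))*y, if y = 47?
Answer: -1410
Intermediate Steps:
(((-11 + 6)/(1/(-2) - 5))*(-33))*y = (((-11 + 6)/(1/(-2) - 5))*(-33))*47 = (-5/(-½ - 5)*(-33))*47 = (-5/(-11/2)*(-33))*47 = (-5*(-2/11)*(-33))*47 = ((10/11)*(-33))*47 = -30*47 = -1410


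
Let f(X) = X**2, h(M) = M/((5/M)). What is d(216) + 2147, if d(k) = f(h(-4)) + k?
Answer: 59331/25 ≈ 2373.2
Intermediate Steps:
h(M) = M**2/5 (h(M) = M*(M/5) = M**2/5)
d(k) = 256/25 + k (d(k) = ((1/5)*(-4)**2)**2 + k = ((1/5)*16)**2 + k = (16/5)**2 + k = 256/25 + k)
d(216) + 2147 = (256/25 + 216) + 2147 = 5656/25 + 2147 = 59331/25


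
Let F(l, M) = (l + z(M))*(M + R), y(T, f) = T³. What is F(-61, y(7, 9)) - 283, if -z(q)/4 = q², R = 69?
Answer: -193910967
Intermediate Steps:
z(q) = -4*q²
F(l, M) = (69 + M)*(l - 4*M²) (F(l, M) = (l - 4*M²)*(M + 69) = (l - 4*M²)*(69 + M) = (69 + M)*(l - 4*M²))
F(-61, y(7, 9)) - 283 = (-276*(7³)² - 4*(7³)³ + 69*(-61) + 7³*(-61)) - 283 = (-276*343² - 4*343³ - 4209 + 343*(-61)) - 283 = (-276*117649 - 4*40353607 - 4209 - 20923) - 283 = (-32471124 - 161414428 - 4209 - 20923) - 283 = -193910684 - 283 = -193910967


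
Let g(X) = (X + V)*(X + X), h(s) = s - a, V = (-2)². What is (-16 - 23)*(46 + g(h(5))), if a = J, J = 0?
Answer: -5304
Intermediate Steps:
a = 0
V = 4
h(s) = s (h(s) = s - 1*0 = s + 0 = s)
g(X) = 2*X*(4 + X) (g(X) = (X + 4)*(X + X) = (4 + X)*(2*X) = 2*X*(4 + X))
(-16 - 23)*(46 + g(h(5))) = (-16 - 23)*(46 + 2*5*(4 + 5)) = -39*(46 + 2*5*9) = -39*(46 + 90) = -39*136 = -5304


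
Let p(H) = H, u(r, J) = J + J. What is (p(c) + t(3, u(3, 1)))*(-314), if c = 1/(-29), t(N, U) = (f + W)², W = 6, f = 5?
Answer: -1101512/29 ≈ -37983.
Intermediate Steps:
u(r, J) = 2*J
t(N, U) = 121 (t(N, U) = (5 + 6)² = 11² = 121)
c = -1/29 (c = 1*(-1/29) = -1/29 ≈ -0.034483)
(p(c) + t(3, u(3, 1)))*(-314) = (-1/29 + 121)*(-314) = (3508/29)*(-314) = -1101512/29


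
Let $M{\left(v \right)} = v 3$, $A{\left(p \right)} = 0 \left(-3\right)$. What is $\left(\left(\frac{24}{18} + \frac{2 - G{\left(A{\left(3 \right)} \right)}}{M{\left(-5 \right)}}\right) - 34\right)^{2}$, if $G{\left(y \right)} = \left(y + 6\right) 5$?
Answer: $\frac{23716}{25} \approx 948.64$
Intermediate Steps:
$A{\left(p \right)} = 0$
$G{\left(y \right)} = 30 + 5 y$ ($G{\left(y \right)} = \left(6 + y\right) 5 = 30 + 5 y$)
$M{\left(v \right)} = 3 v$
$\left(\left(\frac{24}{18} + \frac{2 - G{\left(A{\left(3 \right)} \right)}}{M{\left(-5 \right)}}\right) - 34\right)^{2} = \left(\left(\frac{24}{18} + \frac{2 - \left(30 + 5 \cdot 0\right)}{3 \left(-5\right)}\right) - 34\right)^{2} = \left(\left(24 \cdot \frac{1}{18} + \frac{2 - \left(30 + 0\right)}{-15}\right) - 34\right)^{2} = \left(\left(\frac{4}{3} + \left(2 - 30\right) \left(- \frac{1}{15}\right)\right) - 34\right)^{2} = \left(\left(\frac{4}{3} - - \frac{28}{15}\right) - 34\right)^{2} = \left(\left(\frac{4}{3} + \frac{28}{15}\right) - 34\right)^{2} = \left(\frac{16}{5} - 34\right)^{2} = \left(- \frac{154}{5}\right)^{2} = \frac{23716}{25}$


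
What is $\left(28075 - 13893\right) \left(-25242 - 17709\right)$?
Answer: $-609131082$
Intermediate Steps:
$\left(28075 - 13893\right) \left(-25242 - 17709\right) = \left(28075 - 13893\right) \left(-42951\right) = 14182 \left(-42951\right) = -609131082$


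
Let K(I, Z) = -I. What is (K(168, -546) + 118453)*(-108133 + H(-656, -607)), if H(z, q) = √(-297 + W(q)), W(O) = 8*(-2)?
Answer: -12790511905 + 118285*I*√313 ≈ -1.2791e+10 + 2.0927e+6*I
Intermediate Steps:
W(O) = -16
H(z, q) = I*√313 (H(z, q) = √(-297 - 16) = √(-313) = I*√313)
(K(168, -546) + 118453)*(-108133 + H(-656, -607)) = (-1*168 + 118453)*(-108133 + I*√313) = (-168 + 118453)*(-108133 + I*√313) = 118285*(-108133 + I*√313) = -12790511905 + 118285*I*√313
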